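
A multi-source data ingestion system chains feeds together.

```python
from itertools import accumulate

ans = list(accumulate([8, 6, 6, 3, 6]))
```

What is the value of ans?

Step 1: accumulate computes running sums:
  + 8 = 8
  + 6 = 14
  + 6 = 20
  + 3 = 23
  + 6 = 29
Therefore ans = [8, 14, 20, 23, 29].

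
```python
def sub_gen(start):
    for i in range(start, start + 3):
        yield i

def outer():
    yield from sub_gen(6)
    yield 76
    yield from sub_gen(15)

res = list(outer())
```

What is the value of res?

Step 1: outer() delegates to sub_gen(6):
  yield 6
  yield 7
  yield 8
Step 2: yield 76
Step 3: Delegates to sub_gen(15):
  yield 15
  yield 16
  yield 17
Therefore res = [6, 7, 8, 76, 15, 16, 17].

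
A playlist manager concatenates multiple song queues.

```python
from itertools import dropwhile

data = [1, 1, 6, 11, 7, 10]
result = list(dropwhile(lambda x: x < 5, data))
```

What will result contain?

Step 1: dropwhile drops elements while < 5:
  1 < 5: dropped
  1 < 5: dropped
  6: kept (dropping stopped)
Step 2: Remaining elements kept regardless of condition.
Therefore result = [6, 11, 7, 10].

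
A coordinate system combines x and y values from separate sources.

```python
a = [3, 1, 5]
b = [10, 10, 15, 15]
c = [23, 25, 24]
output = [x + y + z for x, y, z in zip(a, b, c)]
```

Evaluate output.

Step 1: zip three lists (truncates to shortest, len=3):
  3 + 10 + 23 = 36
  1 + 10 + 25 = 36
  5 + 15 + 24 = 44
Therefore output = [36, 36, 44].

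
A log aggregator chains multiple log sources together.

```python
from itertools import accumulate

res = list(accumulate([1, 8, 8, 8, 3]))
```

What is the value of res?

Step 1: accumulate computes running sums:
  + 1 = 1
  + 8 = 9
  + 8 = 17
  + 8 = 25
  + 3 = 28
Therefore res = [1, 9, 17, 25, 28].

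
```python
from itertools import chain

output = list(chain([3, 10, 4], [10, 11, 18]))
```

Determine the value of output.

Step 1: chain() concatenates iterables: [3, 10, 4] + [10, 11, 18].
Therefore output = [3, 10, 4, 10, 11, 18].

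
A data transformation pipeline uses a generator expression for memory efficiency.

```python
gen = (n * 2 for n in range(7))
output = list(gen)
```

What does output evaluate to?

Step 1: For each n in range(7), compute n*2:
  n=0: 0*2 = 0
  n=1: 1*2 = 2
  n=2: 2*2 = 4
  n=3: 3*2 = 6
  n=4: 4*2 = 8
  n=5: 5*2 = 10
  n=6: 6*2 = 12
Therefore output = [0, 2, 4, 6, 8, 10, 12].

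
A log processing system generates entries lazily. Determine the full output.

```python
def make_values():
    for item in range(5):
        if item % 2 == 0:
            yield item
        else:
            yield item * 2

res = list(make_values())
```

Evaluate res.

Step 1: For each item in range(5), yield item if even, else item*2:
  item=0 (even): yield 0
  item=1 (odd): yield 1*2 = 2
  item=2 (even): yield 2
  item=3 (odd): yield 3*2 = 6
  item=4 (even): yield 4
Therefore res = [0, 2, 2, 6, 4].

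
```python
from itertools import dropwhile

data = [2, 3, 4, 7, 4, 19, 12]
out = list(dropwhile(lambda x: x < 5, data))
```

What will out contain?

Step 1: dropwhile drops elements while < 5:
  2 < 5: dropped
  3 < 5: dropped
  4 < 5: dropped
  7: kept (dropping stopped)
Step 2: Remaining elements kept regardless of condition.
Therefore out = [7, 4, 19, 12].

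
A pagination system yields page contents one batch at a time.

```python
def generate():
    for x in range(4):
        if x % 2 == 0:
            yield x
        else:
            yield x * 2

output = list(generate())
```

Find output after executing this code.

Step 1: For each x in range(4), yield x if even, else x*2:
  x=0 (even): yield 0
  x=1 (odd): yield 1*2 = 2
  x=2 (even): yield 2
  x=3 (odd): yield 3*2 = 6
Therefore output = [0, 2, 2, 6].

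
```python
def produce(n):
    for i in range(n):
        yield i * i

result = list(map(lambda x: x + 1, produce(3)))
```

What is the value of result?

Step 1: produce(3) yields squares: [0, 1, 4].
Step 2: map adds 1 to each: [1, 2, 5].
Therefore result = [1, 2, 5].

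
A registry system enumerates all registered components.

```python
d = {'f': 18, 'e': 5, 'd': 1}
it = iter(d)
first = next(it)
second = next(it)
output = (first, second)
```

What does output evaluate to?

Step 1: iter(d) iterates over keys: ['f', 'e', 'd'].
Step 2: first = next(it) = 'f', second = next(it) = 'e'.
Therefore output = ('f', 'e').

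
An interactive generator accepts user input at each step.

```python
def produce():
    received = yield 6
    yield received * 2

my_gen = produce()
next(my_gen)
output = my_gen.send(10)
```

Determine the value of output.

Step 1: next(my_gen) advances to first yield, producing 6.
Step 2: send(10) resumes, received = 10.
Step 3: yield received * 2 = 10 * 2 = 20.
Therefore output = 20.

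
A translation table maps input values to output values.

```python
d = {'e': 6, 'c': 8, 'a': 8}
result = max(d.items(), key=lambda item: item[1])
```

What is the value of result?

Step 1: Find item with maximum value:
  ('e', 6)
  ('c', 8)
  ('a', 8)
Step 2: Maximum value is 8 at key 'c'.
Therefore result = ('c', 8).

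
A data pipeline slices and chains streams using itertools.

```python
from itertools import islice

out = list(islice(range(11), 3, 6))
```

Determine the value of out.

Step 1: islice(range(11), 3, 6) takes elements at indices [3, 6).
Step 2: Elements: [3, 4, 5].
Therefore out = [3, 4, 5].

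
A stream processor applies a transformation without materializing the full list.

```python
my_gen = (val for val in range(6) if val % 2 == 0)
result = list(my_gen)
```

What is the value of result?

Step 1: Filter range(6) keeping only even values:
  val=0: even, included
  val=1: odd, excluded
  val=2: even, included
  val=3: odd, excluded
  val=4: even, included
  val=5: odd, excluded
Therefore result = [0, 2, 4].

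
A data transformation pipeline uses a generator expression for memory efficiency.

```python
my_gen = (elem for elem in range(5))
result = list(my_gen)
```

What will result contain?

Step 1: Generator expression iterates range(5): [0, 1, 2, 3, 4].
Step 2: list() collects all values.
Therefore result = [0, 1, 2, 3, 4].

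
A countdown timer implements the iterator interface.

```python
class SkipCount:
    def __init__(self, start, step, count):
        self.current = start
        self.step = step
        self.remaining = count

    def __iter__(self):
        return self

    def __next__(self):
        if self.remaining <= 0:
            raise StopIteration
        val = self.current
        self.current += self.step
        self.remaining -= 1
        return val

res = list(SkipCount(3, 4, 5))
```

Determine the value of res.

Step 1: SkipCount starts at 3, increments by 4, for 5 steps:
  Yield 3, then current += 4
  Yield 7, then current += 4
  Yield 11, then current += 4
  Yield 15, then current += 4
  Yield 19, then current += 4
Therefore res = [3, 7, 11, 15, 19].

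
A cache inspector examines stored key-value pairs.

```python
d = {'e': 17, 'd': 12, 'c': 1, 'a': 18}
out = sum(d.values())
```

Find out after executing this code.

Step 1: d.values() = [17, 12, 1, 18].
Step 2: sum = 48.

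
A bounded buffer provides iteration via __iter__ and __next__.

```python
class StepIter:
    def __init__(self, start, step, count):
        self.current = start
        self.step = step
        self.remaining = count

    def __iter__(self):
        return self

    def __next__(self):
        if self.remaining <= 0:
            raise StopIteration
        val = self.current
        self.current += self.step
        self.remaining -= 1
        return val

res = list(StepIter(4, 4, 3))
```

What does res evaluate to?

Step 1: StepIter starts at 4, increments by 4, for 3 steps:
  Yield 4, then current += 4
  Yield 8, then current += 4
  Yield 12, then current += 4
Therefore res = [4, 8, 12].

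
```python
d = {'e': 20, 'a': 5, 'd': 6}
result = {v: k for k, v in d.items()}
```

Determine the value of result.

Step 1: Invert dict (swap keys and values):
  'e': 20 -> 20: 'e'
  'a': 5 -> 5: 'a'
  'd': 6 -> 6: 'd'
Therefore result = {20: 'e', 5: 'a', 6: 'd'}.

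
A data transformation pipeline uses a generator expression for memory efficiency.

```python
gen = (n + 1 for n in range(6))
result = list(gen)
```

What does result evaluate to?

Step 1: For each n in range(6), compute n+1:
  n=0: 0+1 = 1
  n=1: 1+1 = 2
  n=2: 2+1 = 3
  n=3: 3+1 = 4
  n=4: 4+1 = 5
  n=5: 5+1 = 6
Therefore result = [1, 2, 3, 4, 5, 6].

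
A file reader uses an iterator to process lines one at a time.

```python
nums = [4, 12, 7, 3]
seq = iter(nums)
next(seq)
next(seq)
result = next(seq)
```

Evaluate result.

Step 1: Create iterator over [4, 12, 7, 3].
Step 2: next() consumes 4.
Step 3: next() consumes 12.
Step 4: next() returns 7.
Therefore result = 7.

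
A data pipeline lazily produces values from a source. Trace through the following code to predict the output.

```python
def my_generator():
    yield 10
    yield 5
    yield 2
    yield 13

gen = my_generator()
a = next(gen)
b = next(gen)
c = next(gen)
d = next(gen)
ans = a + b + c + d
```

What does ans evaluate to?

Step 1: Create generator and consume all values:
  a = next(gen) = 10
  b = next(gen) = 5
  c = next(gen) = 2
  d = next(gen) = 13
Step 2: ans = 10 + 5 + 2 + 13 = 30.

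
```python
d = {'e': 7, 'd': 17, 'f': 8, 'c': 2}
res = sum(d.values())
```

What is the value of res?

Step 1: d.values() = [7, 17, 8, 2].
Step 2: sum = 34.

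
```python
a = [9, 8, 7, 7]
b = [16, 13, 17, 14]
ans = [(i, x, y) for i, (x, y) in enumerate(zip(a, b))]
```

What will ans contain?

Step 1: enumerate(zip(a, b)) gives index with paired elements:
  i=0: (9, 16)
  i=1: (8, 13)
  i=2: (7, 17)
  i=3: (7, 14)
Therefore ans = [(0, 9, 16), (1, 8, 13), (2, 7, 17), (3, 7, 14)].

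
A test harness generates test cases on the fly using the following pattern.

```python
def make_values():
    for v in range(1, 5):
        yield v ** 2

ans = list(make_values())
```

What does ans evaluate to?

Step 1: For each v in range(1, 5), yield v**2:
  v=1: yield 1**2 = 1
  v=2: yield 2**2 = 4
  v=3: yield 3**2 = 9
  v=4: yield 4**2 = 16
Therefore ans = [1, 4, 9, 16].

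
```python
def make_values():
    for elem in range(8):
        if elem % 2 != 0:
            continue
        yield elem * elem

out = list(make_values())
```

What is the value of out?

Step 1: Only yield elem**2 when elem is divisible by 2:
  elem=0: 0 % 2 == 0, yield 0**2 = 0
  elem=2: 2 % 2 == 0, yield 2**2 = 4
  elem=4: 4 % 2 == 0, yield 4**2 = 16
  elem=6: 6 % 2 == 0, yield 6**2 = 36
Therefore out = [0, 4, 16, 36].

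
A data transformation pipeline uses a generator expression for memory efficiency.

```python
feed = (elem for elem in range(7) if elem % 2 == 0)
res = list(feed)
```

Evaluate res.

Step 1: Filter range(7) keeping only even values:
  elem=0: even, included
  elem=1: odd, excluded
  elem=2: even, included
  elem=3: odd, excluded
  elem=4: even, included
  elem=5: odd, excluded
  elem=6: even, included
Therefore res = [0, 2, 4, 6].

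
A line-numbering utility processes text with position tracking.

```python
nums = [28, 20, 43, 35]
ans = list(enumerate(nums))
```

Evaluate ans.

Step 1: enumerate pairs each element with its index:
  (0, 28)
  (1, 20)
  (2, 43)
  (3, 35)
Therefore ans = [(0, 28), (1, 20), (2, 43), (3, 35)].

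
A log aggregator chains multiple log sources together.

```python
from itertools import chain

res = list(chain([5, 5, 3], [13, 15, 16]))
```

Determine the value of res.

Step 1: chain() concatenates iterables: [5, 5, 3] + [13, 15, 16].
Therefore res = [5, 5, 3, 13, 15, 16].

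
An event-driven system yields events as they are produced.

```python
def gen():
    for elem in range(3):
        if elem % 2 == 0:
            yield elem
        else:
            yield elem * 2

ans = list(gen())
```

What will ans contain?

Step 1: For each elem in range(3), yield elem if even, else elem*2:
  elem=0 (even): yield 0
  elem=1 (odd): yield 1*2 = 2
  elem=2 (even): yield 2
Therefore ans = [0, 2, 2].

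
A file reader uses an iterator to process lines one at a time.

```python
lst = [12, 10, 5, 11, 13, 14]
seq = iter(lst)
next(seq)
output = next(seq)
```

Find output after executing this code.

Step 1: Create iterator over [12, 10, 5, 11, 13, 14].
Step 2: next() consumes 12.
Step 3: next() returns 10.
Therefore output = 10.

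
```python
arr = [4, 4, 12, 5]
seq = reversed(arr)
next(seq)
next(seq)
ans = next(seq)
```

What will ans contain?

Step 1: reversed([4, 4, 12, 5]) gives iterator: [5, 12, 4, 4].
Step 2: First next() = 5, second next() = 12.
Step 3: Third next() = 4.
Therefore ans = 4.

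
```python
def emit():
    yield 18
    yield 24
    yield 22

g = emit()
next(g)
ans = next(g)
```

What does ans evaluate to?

Step 1: emit() creates a generator.
Step 2: next(g) yields 18 (consumed and discarded).
Step 3: next(g) yields 24, assigned to ans.
Therefore ans = 24.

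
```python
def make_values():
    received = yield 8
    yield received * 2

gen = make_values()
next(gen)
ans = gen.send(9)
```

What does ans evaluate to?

Step 1: next(gen) advances to first yield, producing 8.
Step 2: send(9) resumes, received = 9.
Step 3: yield received * 2 = 9 * 2 = 18.
Therefore ans = 18.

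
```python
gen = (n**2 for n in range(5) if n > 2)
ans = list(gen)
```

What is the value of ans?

Step 1: For range(5), keep n > 2, then square:
  n=0: 0 <= 2, excluded
  n=1: 1 <= 2, excluded
  n=2: 2 <= 2, excluded
  n=3: 3 > 2, yield 3**2 = 9
  n=4: 4 > 2, yield 4**2 = 16
Therefore ans = [9, 16].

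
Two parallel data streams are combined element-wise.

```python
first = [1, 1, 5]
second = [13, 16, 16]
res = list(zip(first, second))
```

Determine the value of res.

Step 1: zip pairs elements at same index:
  Index 0: (1, 13)
  Index 1: (1, 16)
  Index 2: (5, 16)
Therefore res = [(1, 13), (1, 16), (5, 16)].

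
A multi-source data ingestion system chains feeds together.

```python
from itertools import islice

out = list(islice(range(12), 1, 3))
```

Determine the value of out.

Step 1: islice(range(12), 1, 3) takes elements at indices [1, 3).
Step 2: Elements: [1, 2].
Therefore out = [1, 2].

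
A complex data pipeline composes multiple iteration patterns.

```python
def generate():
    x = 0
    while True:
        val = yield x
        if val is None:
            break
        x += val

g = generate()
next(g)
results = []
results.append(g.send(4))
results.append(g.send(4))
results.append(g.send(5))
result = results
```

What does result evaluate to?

Step 1: next(g) -> yield 0.
Step 2: send(4) -> x = 4, yield 4.
Step 3: send(4) -> x = 8, yield 8.
Step 4: send(5) -> x = 13, yield 13.
Therefore result = [4, 8, 13].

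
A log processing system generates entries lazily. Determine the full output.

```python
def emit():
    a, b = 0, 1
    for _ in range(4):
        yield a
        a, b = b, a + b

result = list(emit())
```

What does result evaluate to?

Step 1: Fibonacci-like sequence starting with a=0, b=1:
  Iteration 1: yield a=0, then a,b = 1,1
  Iteration 2: yield a=1, then a,b = 1,2
  Iteration 3: yield a=1, then a,b = 2,3
  Iteration 4: yield a=2, then a,b = 3,5
Therefore result = [0, 1, 1, 2].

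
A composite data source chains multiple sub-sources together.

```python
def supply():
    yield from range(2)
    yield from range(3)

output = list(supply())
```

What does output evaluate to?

Step 1: Trace yields in order:
  yield 0
  yield 1
  yield 0
  yield 1
  yield 2
Therefore output = [0, 1, 0, 1, 2].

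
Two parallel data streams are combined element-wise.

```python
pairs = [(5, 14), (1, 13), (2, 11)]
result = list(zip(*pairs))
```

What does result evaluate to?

Step 1: zip(*pairs) transposes: unzips [(5, 14), (1, 13), (2, 11)] into separate sequences.
Step 2: First elements: (5, 1, 2), second elements: (14, 13, 11).
Therefore result = [(5, 1, 2), (14, 13, 11)].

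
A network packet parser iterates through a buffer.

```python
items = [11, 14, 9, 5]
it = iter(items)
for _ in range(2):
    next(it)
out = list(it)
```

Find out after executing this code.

Step 1: Create iterator over [11, 14, 9, 5].
Step 2: Advance 2 positions (consuming [11, 14]).
Step 3: list() collects remaining elements: [9, 5].
Therefore out = [9, 5].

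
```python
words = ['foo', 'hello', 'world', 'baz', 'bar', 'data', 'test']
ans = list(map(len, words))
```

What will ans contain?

Step 1: Map len() to each word:
  'foo' -> 3
  'hello' -> 5
  'world' -> 5
  'baz' -> 3
  'bar' -> 3
  'data' -> 4
  'test' -> 4
Therefore ans = [3, 5, 5, 3, 3, 4, 4].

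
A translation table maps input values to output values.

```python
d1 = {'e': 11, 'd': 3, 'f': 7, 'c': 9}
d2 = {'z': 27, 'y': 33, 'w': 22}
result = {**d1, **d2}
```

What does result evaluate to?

Step 1: Merge d1 and d2 (d2 values override on key conflicts).
Step 2: d1 has keys ['e', 'd', 'f', 'c'], d2 has keys ['z', 'y', 'w'].
Therefore result = {'e': 11, 'd': 3, 'f': 7, 'c': 9, 'z': 27, 'y': 33, 'w': 22}.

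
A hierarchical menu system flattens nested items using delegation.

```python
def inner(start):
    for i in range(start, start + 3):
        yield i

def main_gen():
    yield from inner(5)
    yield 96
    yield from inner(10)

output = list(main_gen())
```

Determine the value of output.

Step 1: main_gen() delegates to inner(5):
  yield 5
  yield 6
  yield 7
Step 2: yield 96
Step 3: Delegates to inner(10):
  yield 10
  yield 11
  yield 12
Therefore output = [5, 6, 7, 96, 10, 11, 12].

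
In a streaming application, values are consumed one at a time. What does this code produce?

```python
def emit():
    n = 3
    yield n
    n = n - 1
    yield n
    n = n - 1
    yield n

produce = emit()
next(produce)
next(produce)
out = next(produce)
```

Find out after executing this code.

Step 1: Trace through generator execution:
  Yield 1: n starts at 3, yield 3
  Yield 2: n = 3 - 1 = 2, yield 2
  Yield 3: n = 2 - 1 = 1, yield 1
Step 2: First next() gets 3, second next() gets the second value, third next() yields 1.
Therefore out = 1.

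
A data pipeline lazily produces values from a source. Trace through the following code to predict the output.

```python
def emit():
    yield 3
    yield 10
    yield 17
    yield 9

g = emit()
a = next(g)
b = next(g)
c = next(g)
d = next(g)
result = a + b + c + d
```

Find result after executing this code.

Step 1: Create generator and consume all values:
  a = next(g) = 3
  b = next(g) = 10
  c = next(g) = 17
  d = next(g) = 9
Step 2: result = 3 + 10 + 17 + 9 = 39.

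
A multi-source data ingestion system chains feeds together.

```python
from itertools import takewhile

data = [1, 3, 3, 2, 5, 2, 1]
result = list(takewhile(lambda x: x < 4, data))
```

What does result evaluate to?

Step 1: takewhile stops at first element >= 4:
  1 < 4: take
  3 < 4: take
  3 < 4: take
  2 < 4: take
  5 >= 4: stop
Therefore result = [1, 3, 3, 2].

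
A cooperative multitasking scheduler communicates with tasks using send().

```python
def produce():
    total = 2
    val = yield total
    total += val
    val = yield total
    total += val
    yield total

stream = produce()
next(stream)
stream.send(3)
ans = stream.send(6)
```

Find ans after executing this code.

Step 1: next() -> yield total=2.
Step 2: send(3) -> val=3, total = 2+3 = 5, yield 5.
Step 3: send(6) -> val=6, total = 5+6 = 11, yield 11.
Therefore ans = 11.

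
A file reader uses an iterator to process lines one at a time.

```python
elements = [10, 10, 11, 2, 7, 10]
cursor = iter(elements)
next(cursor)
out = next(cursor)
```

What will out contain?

Step 1: Create iterator over [10, 10, 11, 2, 7, 10].
Step 2: next() consumes 10.
Step 3: next() returns 10.
Therefore out = 10.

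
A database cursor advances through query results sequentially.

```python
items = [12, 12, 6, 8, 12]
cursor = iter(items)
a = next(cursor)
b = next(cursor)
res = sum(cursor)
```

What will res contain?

Step 1: Create iterator over [12, 12, 6, 8, 12].
Step 2: a = next() = 12, b = next() = 12.
Step 3: sum() of remaining [6, 8, 12] = 26.
Therefore res = 26.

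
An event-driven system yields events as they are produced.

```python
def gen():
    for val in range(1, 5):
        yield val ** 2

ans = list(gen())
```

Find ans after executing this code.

Step 1: For each val in range(1, 5), yield val**2:
  val=1: yield 1**2 = 1
  val=2: yield 2**2 = 4
  val=3: yield 3**2 = 9
  val=4: yield 4**2 = 16
Therefore ans = [1, 4, 9, 16].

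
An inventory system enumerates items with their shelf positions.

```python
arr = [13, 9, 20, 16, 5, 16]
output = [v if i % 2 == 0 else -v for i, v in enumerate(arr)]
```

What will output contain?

Step 1: For each (i, v), keep v if i is even, negate if odd:
  i=0 (even): keep 13
  i=1 (odd): negate to -9
  i=2 (even): keep 20
  i=3 (odd): negate to -16
  i=4 (even): keep 5
  i=5 (odd): negate to -16
Therefore output = [13, -9, 20, -16, 5, -16].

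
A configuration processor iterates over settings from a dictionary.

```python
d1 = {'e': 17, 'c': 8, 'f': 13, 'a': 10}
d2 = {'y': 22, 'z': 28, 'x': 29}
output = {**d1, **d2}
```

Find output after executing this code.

Step 1: Merge d1 and d2 (d2 values override on key conflicts).
Step 2: d1 has keys ['e', 'c', 'f', 'a'], d2 has keys ['y', 'z', 'x'].
Therefore output = {'e': 17, 'c': 8, 'f': 13, 'a': 10, 'y': 22, 'z': 28, 'x': 29}.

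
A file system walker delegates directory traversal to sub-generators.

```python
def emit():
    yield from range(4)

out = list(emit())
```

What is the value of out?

Step 1: yield from delegates to the iterable, yielding each element.
Step 2: Collected values: [0, 1, 2, 3].
Therefore out = [0, 1, 2, 3].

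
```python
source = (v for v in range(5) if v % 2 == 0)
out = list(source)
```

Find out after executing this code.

Step 1: Filter range(5) keeping only even values:
  v=0: even, included
  v=1: odd, excluded
  v=2: even, included
  v=3: odd, excluded
  v=4: even, included
Therefore out = [0, 2, 4].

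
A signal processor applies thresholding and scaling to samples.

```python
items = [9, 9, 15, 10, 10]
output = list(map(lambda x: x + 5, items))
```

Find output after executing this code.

Step 1: Apply lambda x: x + 5 to each element:
  9 -> 14
  9 -> 14
  15 -> 20
  10 -> 15
  10 -> 15
Therefore output = [14, 14, 20, 15, 15].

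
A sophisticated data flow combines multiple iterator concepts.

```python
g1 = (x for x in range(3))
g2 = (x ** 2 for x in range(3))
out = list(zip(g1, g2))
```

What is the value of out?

Step 1: g1 produces [0, 1, 2].
Step 2: g2 produces [0, 1, 4].
Step 3: zip pairs them: [(0, 0), (1, 1), (2, 4)].
Therefore out = [(0, 0), (1, 1), (2, 4)].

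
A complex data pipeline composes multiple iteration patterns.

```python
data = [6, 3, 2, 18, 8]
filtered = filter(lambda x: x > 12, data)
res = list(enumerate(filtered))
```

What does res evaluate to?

Step 1: Filter [6, 3, 2, 18, 8] for > 12: [18].
Step 2: enumerate re-indexes from 0: [(0, 18)].
Therefore res = [(0, 18)].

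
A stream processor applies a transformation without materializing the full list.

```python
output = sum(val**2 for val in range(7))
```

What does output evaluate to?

Step 1: Compute val**2 for each val in range(7):
  val=0: 0**2 = 0
  val=1: 1**2 = 1
  val=2: 2**2 = 4
  val=3: 3**2 = 9
  val=4: 4**2 = 16
  val=5: 5**2 = 25
  val=6: 6**2 = 36
Step 2: sum = 0 + 1 + 4 + 9 + 16 + 25 + 36 = 91.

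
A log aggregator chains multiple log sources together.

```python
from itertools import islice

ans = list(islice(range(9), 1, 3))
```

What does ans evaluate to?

Step 1: islice(range(9), 1, 3) takes elements at indices [1, 3).
Step 2: Elements: [1, 2].
Therefore ans = [1, 2].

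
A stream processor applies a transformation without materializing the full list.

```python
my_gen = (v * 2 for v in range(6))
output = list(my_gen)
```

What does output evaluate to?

Step 1: For each v in range(6), compute v*2:
  v=0: 0*2 = 0
  v=1: 1*2 = 2
  v=2: 2*2 = 4
  v=3: 3*2 = 6
  v=4: 4*2 = 8
  v=5: 5*2 = 10
Therefore output = [0, 2, 4, 6, 8, 10].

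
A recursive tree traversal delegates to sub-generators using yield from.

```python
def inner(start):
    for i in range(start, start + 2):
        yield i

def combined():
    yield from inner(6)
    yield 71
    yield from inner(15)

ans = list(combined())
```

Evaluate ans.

Step 1: combined() delegates to inner(6):
  yield 6
  yield 7
Step 2: yield 71
Step 3: Delegates to inner(15):
  yield 15
  yield 16
Therefore ans = [6, 7, 71, 15, 16].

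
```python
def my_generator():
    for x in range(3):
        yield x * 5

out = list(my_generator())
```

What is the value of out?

Step 1: For each x in range(3), yield x * 5:
  x=0: yield 0 * 5 = 0
  x=1: yield 1 * 5 = 5
  x=2: yield 2 * 5 = 10
Therefore out = [0, 5, 10].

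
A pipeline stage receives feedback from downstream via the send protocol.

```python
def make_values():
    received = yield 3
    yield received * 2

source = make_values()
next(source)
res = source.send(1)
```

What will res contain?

Step 1: next(source) advances to first yield, producing 3.
Step 2: send(1) resumes, received = 1.
Step 3: yield received * 2 = 1 * 2 = 2.
Therefore res = 2.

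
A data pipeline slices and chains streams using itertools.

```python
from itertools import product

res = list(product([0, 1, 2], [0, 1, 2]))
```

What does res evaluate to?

Step 1: product([0, 1, 2], [0, 1, 2]) gives all pairs:
  (0, 0)
  (0, 1)
  (0, 2)
  (1, 0)
  (1, 1)
  (1, 2)
  (2, 0)
  (2, 1)
  (2, 2)
Therefore res = [(0, 0), (0, 1), (0, 2), (1, 0), (1, 1), (1, 2), (2, 0), (2, 1), (2, 2)].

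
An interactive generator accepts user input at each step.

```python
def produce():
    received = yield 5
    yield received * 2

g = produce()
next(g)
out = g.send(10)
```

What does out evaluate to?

Step 1: next(g) advances to first yield, producing 5.
Step 2: send(10) resumes, received = 10.
Step 3: yield received * 2 = 10 * 2 = 20.
Therefore out = 20.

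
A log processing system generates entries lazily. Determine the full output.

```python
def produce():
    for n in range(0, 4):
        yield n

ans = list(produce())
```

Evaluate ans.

Step 1: The generator yields each value from range(0, 4).
Step 2: list() consumes all yields: [0, 1, 2, 3].
Therefore ans = [0, 1, 2, 3].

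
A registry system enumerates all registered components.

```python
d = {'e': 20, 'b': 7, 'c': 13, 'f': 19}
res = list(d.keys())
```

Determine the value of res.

Step 1: d.keys() returns the dictionary keys in insertion order.
Therefore res = ['e', 'b', 'c', 'f'].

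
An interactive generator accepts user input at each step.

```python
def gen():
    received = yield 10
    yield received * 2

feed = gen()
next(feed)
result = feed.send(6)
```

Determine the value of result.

Step 1: next(feed) advances to first yield, producing 10.
Step 2: send(6) resumes, received = 6.
Step 3: yield received * 2 = 6 * 2 = 12.
Therefore result = 12.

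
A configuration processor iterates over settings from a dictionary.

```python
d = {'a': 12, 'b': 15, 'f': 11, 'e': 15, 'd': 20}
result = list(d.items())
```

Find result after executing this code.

Step 1: d.items() returns (key, value) pairs in insertion order.
Therefore result = [('a', 12), ('b', 15), ('f', 11), ('e', 15), ('d', 20)].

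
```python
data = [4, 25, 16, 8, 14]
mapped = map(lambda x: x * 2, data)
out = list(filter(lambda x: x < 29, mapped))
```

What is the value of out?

Step 1: Map x * 2:
  4 -> 8
  25 -> 50
  16 -> 32
  8 -> 16
  14 -> 28
Step 2: Filter for < 29:
  8: kept
  50: removed
  32: removed
  16: kept
  28: kept
Therefore out = [8, 16, 28].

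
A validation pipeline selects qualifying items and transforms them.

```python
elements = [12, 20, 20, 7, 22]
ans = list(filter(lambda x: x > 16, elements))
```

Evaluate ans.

Step 1: Filter elements > 16:
  12: removed
  20: kept
  20: kept
  7: removed
  22: kept
Therefore ans = [20, 20, 22].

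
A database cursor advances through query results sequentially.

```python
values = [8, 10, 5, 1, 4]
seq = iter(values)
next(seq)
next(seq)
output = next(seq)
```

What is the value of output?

Step 1: Create iterator over [8, 10, 5, 1, 4].
Step 2: next() consumes 8.
Step 3: next() consumes 10.
Step 4: next() returns 5.
Therefore output = 5.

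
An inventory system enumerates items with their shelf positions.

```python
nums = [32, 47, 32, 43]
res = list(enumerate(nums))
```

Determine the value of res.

Step 1: enumerate pairs each element with its index:
  (0, 32)
  (1, 47)
  (2, 32)
  (3, 43)
Therefore res = [(0, 32), (1, 47), (2, 32), (3, 43)].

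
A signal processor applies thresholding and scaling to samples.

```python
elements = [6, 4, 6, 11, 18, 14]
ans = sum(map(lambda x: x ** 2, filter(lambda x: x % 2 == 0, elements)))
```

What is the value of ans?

Step 1: Filter even numbers from [6, 4, 6, 11, 18, 14]: [6, 4, 6, 18, 14]
Step 2: Square each: [36, 16, 36, 324, 196]
Step 3: Sum = 608.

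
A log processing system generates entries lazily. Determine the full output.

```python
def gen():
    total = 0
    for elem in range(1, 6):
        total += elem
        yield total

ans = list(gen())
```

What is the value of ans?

Step 1: Generator accumulates running sum:
  elem=1: total = 1, yield 1
  elem=2: total = 3, yield 3
  elem=3: total = 6, yield 6
  elem=4: total = 10, yield 10
  elem=5: total = 15, yield 15
Therefore ans = [1, 3, 6, 10, 15].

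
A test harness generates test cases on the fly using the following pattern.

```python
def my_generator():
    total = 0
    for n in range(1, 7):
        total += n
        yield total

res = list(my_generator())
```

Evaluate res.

Step 1: Generator accumulates running sum:
  n=1: total = 1, yield 1
  n=2: total = 3, yield 3
  n=3: total = 6, yield 6
  n=4: total = 10, yield 10
  n=5: total = 15, yield 15
  n=6: total = 21, yield 21
Therefore res = [1, 3, 6, 10, 15, 21].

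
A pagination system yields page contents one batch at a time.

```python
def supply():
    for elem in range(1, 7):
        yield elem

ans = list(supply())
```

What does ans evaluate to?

Step 1: The generator yields each value from range(1, 7).
Step 2: list() consumes all yields: [1, 2, 3, 4, 5, 6].
Therefore ans = [1, 2, 3, 4, 5, 6].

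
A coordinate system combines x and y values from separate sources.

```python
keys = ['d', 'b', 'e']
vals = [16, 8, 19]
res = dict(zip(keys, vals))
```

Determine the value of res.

Step 1: zip pairs keys with values:
  'd' -> 16
  'b' -> 8
  'e' -> 19
Therefore res = {'d': 16, 'b': 8, 'e': 19}.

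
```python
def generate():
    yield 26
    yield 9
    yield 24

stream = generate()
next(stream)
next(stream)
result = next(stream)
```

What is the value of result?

Step 1: generate() creates a generator.
Step 2: next(stream) yields 26 (consumed and discarded).
Step 3: next(stream) yields 9 (consumed and discarded).
Step 4: next(stream) yields 24, assigned to result.
Therefore result = 24.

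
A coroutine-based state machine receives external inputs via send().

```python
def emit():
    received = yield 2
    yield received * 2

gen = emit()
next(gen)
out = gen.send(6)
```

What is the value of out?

Step 1: next(gen) advances to first yield, producing 2.
Step 2: send(6) resumes, received = 6.
Step 3: yield received * 2 = 6 * 2 = 12.
Therefore out = 12.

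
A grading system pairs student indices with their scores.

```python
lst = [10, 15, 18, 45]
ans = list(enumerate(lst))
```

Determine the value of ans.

Step 1: enumerate pairs each element with its index:
  (0, 10)
  (1, 15)
  (2, 18)
  (3, 45)
Therefore ans = [(0, 10), (1, 15), (2, 18), (3, 45)].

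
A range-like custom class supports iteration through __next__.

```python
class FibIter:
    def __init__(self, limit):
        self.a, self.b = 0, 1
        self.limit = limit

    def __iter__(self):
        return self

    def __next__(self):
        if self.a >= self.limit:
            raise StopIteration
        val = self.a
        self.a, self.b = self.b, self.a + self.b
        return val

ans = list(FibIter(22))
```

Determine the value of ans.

Step 1: Fibonacci-like sequence (a=0, b=1) until >= 22:
  Yield 0, then a,b = 1,1
  Yield 1, then a,b = 1,2
  Yield 1, then a,b = 2,3
  Yield 2, then a,b = 3,5
  Yield 3, then a,b = 5,8
  Yield 5, then a,b = 8,13
  Yield 8, then a,b = 13,21
  Yield 13, then a,b = 21,34
  Yield 21, then a,b = 34,55
Step 2: 34 >= 22, stop.
Therefore ans = [0, 1, 1, 2, 3, 5, 8, 13, 21].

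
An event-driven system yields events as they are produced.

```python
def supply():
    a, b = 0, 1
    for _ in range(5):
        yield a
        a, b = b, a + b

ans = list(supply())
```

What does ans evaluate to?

Step 1: Fibonacci-like sequence starting with a=0, b=1:
  Iteration 1: yield a=0, then a,b = 1,1
  Iteration 2: yield a=1, then a,b = 1,2
  Iteration 3: yield a=1, then a,b = 2,3
  Iteration 4: yield a=2, then a,b = 3,5
  Iteration 5: yield a=3, then a,b = 5,8
Therefore ans = [0, 1, 1, 2, 3].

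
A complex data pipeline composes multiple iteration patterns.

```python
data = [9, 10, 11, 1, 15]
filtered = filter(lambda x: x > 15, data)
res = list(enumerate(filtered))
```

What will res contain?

Step 1: Filter [9, 10, 11, 1, 15] for > 15: [].
Step 2: enumerate re-indexes from 0: [].
Therefore res = [].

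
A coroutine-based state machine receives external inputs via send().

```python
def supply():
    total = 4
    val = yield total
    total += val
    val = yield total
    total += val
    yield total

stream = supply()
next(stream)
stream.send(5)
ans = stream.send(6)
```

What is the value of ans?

Step 1: next() -> yield total=4.
Step 2: send(5) -> val=5, total = 4+5 = 9, yield 9.
Step 3: send(6) -> val=6, total = 9+6 = 15, yield 15.
Therefore ans = 15.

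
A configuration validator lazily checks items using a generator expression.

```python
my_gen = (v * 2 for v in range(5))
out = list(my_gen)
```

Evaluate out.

Step 1: For each v in range(5), compute v*2:
  v=0: 0*2 = 0
  v=1: 1*2 = 2
  v=2: 2*2 = 4
  v=3: 3*2 = 6
  v=4: 4*2 = 8
Therefore out = [0, 2, 4, 6, 8].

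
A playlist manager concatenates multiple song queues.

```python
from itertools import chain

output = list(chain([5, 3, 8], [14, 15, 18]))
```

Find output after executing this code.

Step 1: chain() concatenates iterables: [5, 3, 8] + [14, 15, 18].
Therefore output = [5, 3, 8, 14, 15, 18].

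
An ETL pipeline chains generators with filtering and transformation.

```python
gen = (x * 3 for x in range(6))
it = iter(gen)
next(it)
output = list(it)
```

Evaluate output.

Step 1: Generator produces [0, 3, 6, 9, 12, 15].
Step 2: next(it) consumes first element (0).
Step 3: list(it) collects remaining: [3, 6, 9, 12, 15].
Therefore output = [3, 6, 9, 12, 15].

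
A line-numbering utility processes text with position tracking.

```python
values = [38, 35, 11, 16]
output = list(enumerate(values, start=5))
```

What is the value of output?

Step 1: enumerate with start=5:
  (5, 38)
  (6, 35)
  (7, 11)
  (8, 16)
Therefore output = [(5, 38), (6, 35), (7, 11), (8, 16)].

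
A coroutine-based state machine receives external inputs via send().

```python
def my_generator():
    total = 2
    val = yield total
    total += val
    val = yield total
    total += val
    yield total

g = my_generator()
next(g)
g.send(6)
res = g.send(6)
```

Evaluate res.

Step 1: next() -> yield total=2.
Step 2: send(6) -> val=6, total = 2+6 = 8, yield 8.
Step 3: send(6) -> val=6, total = 8+6 = 14, yield 14.
Therefore res = 14.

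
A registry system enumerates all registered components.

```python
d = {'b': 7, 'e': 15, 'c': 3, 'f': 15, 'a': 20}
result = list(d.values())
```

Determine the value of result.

Step 1: d.values() returns the dictionary values in insertion order.
Therefore result = [7, 15, 3, 15, 20].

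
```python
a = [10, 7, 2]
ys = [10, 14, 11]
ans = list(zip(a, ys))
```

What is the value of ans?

Step 1: zip pairs elements at same index:
  Index 0: (10, 10)
  Index 1: (7, 14)
  Index 2: (2, 11)
Therefore ans = [(10, 10), (7, 14), (2, 11)].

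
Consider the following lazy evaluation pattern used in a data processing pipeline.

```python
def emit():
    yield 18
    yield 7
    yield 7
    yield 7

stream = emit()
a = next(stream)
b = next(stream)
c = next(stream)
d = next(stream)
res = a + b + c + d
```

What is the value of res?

Step 1: Create generator and consume all values:
  a = next(stream) = 18
  b = next(stream) = 7
  c = next(stream) = 7
  d = next(stream) = 7
Step 2: res = 18 + 7 + 7 + 7 = 39.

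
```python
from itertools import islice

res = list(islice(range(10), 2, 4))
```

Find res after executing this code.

Step 1: islice(range(10), 2, 4) takes elements at indices [2, 4).
Step 2: Elements: [2, 3].
Therefore res = [2, 3].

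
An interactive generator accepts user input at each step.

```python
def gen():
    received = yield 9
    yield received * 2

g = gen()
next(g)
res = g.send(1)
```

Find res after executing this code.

Step 1: next(g) advances to first yield, producing 9.
Step 2: send(1) resumes, received = 1.
Step 3: yield received * 2 = 1 * 2 = 2.
Therefore res = 2.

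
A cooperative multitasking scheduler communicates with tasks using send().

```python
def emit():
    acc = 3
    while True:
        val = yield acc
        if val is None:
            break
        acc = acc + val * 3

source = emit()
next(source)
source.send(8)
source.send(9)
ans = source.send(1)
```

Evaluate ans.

Step 1: next() -> yield acc=3.
Step 2: send(8) -> val=8, acc = 3 + 8*3 = 27, yield 27.
Step 3: send(9) -> val=9, acc = 27 + 9*3 = 54, yield 54.
Step 4: send(1) -> val=1, acc = 54 + 1*3 = 57, yield 57.
Therefore ans = 57.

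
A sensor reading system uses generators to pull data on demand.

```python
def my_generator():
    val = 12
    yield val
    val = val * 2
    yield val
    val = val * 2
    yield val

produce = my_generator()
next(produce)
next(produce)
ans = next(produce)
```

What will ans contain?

Step 1: Trace through generator execution:
  Yield 1: val starts at 12, yield 12
  Yield 2: val = 12 * 2 = 24, yield 24
  Yield 3: val = 24 * 2 = 48, yield 48
Step 2: First next() gets 12, second next() gets the second value, third next() yields 48.
Therefore ans = 48.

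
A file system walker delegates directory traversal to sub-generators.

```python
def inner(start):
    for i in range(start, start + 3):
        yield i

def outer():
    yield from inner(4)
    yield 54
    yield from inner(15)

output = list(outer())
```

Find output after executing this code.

Step 1: outer() delegates to inner(4):
  yield 4
  yield 5
  yield 6
Step 2: yield 54
Step 3: Delegates to inner(15):
  yield 15
  yield 16
  yield 17
Therefore output = [4, 5, 6, 54, 15, 16, 17].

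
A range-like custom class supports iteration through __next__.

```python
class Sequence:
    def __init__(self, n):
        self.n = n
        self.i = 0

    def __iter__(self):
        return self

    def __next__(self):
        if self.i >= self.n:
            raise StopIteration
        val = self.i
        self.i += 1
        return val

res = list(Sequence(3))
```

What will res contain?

Step 1: Sequence(3) creates an iterator counting 0 to 2.
Step 2: list() consumes all values: [0, 1, 2].
Therefore res = [0, 1, 2].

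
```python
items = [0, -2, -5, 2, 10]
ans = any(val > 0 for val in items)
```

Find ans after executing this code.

Step 1: Check val > 0 for each element in [0, -2, -5, 2, 10]:
  0 > 0: False
  -2 > 0: False
  -5 > 0: False
  2 > 0: True
  10 > 0: True
Step 2: any() returns True.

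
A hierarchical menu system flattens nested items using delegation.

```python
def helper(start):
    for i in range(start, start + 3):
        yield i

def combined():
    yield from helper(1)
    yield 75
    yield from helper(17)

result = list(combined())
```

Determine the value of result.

Step 1: combined() delegates to helper(1):
  yield 1
  yield 2
  yield 3
Step 2: yield 75
Step 3: Delegates to helper(17):
  yield 17
  yield 18
  yield 19
Therefore result = [1, 2, 3, 75, 17, 18, 19].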